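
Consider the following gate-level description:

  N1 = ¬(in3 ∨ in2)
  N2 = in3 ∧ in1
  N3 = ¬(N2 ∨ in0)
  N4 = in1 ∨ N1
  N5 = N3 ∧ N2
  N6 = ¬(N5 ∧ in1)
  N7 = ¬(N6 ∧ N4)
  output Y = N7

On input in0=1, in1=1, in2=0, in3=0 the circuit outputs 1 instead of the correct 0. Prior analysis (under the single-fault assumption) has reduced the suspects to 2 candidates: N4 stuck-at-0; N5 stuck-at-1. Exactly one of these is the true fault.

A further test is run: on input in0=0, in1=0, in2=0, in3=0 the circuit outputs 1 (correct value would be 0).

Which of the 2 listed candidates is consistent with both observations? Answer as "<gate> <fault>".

N4 stuck-at-0

Evaluate each candidate on input in0=0, in1=0, in2=0, in3=0:
  N4 stuck-at-0: N1=1, N2=0, N3=1, N4=0 [stuck-at-0], N5=0, N6=1, N7=1 → 1 — matches
  N5 stuck-at-1: N1=1, N2=0, N3=1, N4=1, N5=1 [stuck-at-1], N6=1, N7=0 → 0 — eliminated
Only N4 stuck-at-0 reproduces the observed 1.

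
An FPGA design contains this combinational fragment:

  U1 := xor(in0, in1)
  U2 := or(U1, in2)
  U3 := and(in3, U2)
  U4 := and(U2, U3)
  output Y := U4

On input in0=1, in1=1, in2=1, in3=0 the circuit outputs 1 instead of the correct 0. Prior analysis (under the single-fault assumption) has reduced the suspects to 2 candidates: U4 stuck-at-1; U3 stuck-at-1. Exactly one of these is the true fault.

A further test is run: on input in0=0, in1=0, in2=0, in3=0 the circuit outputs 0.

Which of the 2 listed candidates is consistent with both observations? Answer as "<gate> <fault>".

Evaluate each candidate on input in0=0, in1=0, in2=0, in3=0:
  U4 stuck-at-1: U1=0, U2=0, U3=0, U4=1 [stuck-at-1] → 1 — eliminated
  U3 stuck-at-1: U1=0, U2=0, U3=1 [stuck-at-1], U4=0 → 0 — matches
Only U3 stuck-at-1 reproduces the observed 0.

U3 stuck-at-1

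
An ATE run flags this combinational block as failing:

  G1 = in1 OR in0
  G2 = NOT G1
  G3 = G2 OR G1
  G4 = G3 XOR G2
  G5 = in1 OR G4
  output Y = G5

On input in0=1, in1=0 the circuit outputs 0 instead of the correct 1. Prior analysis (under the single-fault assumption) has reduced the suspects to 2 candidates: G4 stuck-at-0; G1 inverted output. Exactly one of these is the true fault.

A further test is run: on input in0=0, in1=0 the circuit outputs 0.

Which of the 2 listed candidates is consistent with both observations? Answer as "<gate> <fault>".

G4 stuck-at-0

Evaluate each candidate on input in0=0, in1=0:
  G4 stuck-at-0: G1=0, G2=1, G3=1, G4=0 [stuck-at-0], G5=0 → 0 — matches
  G1 inverted output: G1=1 [inverted output], G2=0, G3=1, G4=1, G5=1 → 1 — eliminated
Only G4 stuck-at-0 reproduces the observed 0.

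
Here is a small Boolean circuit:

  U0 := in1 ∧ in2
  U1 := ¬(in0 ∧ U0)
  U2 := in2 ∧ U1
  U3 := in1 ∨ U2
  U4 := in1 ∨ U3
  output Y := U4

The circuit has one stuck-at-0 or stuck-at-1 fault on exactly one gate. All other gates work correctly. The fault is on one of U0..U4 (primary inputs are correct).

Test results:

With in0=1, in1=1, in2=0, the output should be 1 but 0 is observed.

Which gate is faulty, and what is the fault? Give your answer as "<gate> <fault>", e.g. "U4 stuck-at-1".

Fault-free values for test 1 (in0=1, in1=1, in2=0): U0=0, U1=1, U2=0, U3=1, U4=1, giving Y=1. Observed 0.
Test 1: faults giving observed 0 are {U4 stuck-at-0}.
Only U4 stuck-at-0 is consistent with every test.

U4 stuck-at-0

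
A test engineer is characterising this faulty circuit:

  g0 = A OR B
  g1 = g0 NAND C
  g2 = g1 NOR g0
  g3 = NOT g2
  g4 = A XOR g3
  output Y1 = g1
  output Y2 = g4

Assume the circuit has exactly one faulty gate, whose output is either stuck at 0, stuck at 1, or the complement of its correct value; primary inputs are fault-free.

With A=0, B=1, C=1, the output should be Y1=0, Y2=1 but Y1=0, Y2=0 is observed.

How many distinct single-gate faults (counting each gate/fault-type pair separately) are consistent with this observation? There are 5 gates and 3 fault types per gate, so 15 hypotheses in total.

6

Fault-free: g0=1, g1=0, g2=0, g3=1, g4=1 → Y1=0, Y2=1. Observed Y1=0, Y2=0.
  g0: none of the 3 fault types match ✗
  g1: none of the 3 fault types match ✗
  g2: stuck-at-1, inverted output ✓; others ✗
  g3: stuck-at-0, inverted output ✓; others ✗
  g4: stuck-at-0, inverted output ✓; others ✗
Consistent faults: {g2 stuck-at-1, g2 inverted output, g3 stuck-at-0, g3 inverted output, g4 stuck-at-0, g4 inverted output} — 6 in all.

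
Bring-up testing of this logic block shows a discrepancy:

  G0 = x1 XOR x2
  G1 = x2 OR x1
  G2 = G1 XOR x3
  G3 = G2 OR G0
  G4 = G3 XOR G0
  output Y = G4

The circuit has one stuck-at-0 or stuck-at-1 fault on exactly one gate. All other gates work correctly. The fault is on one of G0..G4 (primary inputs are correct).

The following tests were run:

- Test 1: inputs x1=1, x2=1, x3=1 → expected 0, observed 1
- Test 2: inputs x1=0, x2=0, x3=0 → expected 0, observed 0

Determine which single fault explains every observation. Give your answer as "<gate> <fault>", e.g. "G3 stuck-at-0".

G1 stuck-at-0

Fault-free values for test 1 (x1=1, x2=1, x3=1): G0=0, G1=1, G2=0, G3=0, G4=0, giving Y=0. Observed 1.
Test 1: faults giving observed 1 are {G1 stuck-at-0, G2 stuck-at-1, G3 stuck-at-1, G4 stuck-at-1}.
Test 2 (x1=0, x2=0, x3=0): fault-free G0=0, G1=0, G2=0, G3=0, G4=0 → 0; observed 0. Eliminates G2 stuck-at-1, G3 stuck-at-1, G4 stuck-at-1.
Only G1 stuck-at-0 is consistent with every test.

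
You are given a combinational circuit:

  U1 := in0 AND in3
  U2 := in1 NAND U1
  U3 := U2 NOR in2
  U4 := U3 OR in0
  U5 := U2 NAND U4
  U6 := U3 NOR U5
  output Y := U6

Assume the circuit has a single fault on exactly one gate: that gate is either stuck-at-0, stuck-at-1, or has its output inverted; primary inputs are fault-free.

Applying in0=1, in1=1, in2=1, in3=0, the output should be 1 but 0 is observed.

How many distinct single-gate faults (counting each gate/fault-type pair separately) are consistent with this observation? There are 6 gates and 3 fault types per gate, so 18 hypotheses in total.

12

Fault-free: U1=0, U2=1, U3=0, U4=1, U5=0, U6=1 → 1. Observed 0.
  U1: stuck-at-1, inverted output ✓; others ✗
  U2: stuck-at-0, inverted output ✓; others ✗
  U3: stuck-at-1, inverted output ✓; others ✗
  U4: stuck-at-0, inverted output ✓; others ✗
  U5: stuck-at-1, inverted output ✓; others ✗
  U6: stuck-at-0, inverted output ✓; others ✗
Consistent faults: {U1 stuck-at-1, U1 inverted output, U2 stuck-at-0, U2 inverted output, U3 stuck-at-1, U3 inverted output, U4 stuck-at-0, U4 inverted output, U5 stuck-at-1, U5 inverted output, U6 stuck-at-0, U6 inverted output} — 12 in all.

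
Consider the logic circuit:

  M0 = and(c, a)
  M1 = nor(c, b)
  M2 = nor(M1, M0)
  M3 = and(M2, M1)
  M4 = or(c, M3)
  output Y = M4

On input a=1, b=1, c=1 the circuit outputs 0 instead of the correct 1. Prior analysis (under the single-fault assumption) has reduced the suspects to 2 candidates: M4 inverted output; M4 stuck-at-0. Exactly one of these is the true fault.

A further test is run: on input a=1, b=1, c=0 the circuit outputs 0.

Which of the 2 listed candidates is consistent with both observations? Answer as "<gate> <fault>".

M4 stuck-at-0

Evaluate each candidate on input a=1, b=1, c=0:
  M4 inverted output: M0=0, M1=0, M2=1, M3=0, M4=1 [inverted output] → 1 — eliminated
  M4 stuck-at-0: M0=0, M1=0, M2=1, M3=0, M4=0 [stuck-at-0] → 0 — matches
Only M4 stuck-at-0 reproduces the observed 0.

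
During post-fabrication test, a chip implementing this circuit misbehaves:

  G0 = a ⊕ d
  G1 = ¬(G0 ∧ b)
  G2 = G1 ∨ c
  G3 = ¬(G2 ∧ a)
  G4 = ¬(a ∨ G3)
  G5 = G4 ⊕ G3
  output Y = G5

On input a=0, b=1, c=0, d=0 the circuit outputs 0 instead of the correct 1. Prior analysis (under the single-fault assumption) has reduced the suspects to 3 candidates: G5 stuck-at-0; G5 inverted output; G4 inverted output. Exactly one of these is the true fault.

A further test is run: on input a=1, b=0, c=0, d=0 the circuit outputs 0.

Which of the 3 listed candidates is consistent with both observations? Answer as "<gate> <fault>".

Evaluate each candidate on input a=1, b=0, c=0, d=0:
  G5 stuck-at-0: G0=1, G1=1, G2=1, G3=0, G4=0, G5=0 [stuck-at-0] → 0 — matches
  G5 inverted output: G0=1, G1=1, G2=1, G3=0, G4=0, G5=1 [inverted output] → 1 — eliminated
  G4 inverted output: G0=1, G1=1, G2=1, G3=0, G4=1 [inverted output], G5=1 → 1 — eliminated
Only G5 stuck-at-0 reproduces the observed 0.

G5 stuck-at-0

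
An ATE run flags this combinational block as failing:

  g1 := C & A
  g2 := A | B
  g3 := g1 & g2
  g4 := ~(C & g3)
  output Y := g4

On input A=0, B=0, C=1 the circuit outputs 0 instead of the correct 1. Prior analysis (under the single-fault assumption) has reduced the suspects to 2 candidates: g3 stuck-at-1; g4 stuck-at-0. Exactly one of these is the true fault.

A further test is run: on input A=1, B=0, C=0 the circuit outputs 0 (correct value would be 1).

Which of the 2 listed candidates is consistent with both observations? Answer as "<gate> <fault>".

Evaluate each candidate on input A=1, B=0, C=0:
  g3 stuck-at-1: g1=0, g2=1, g3=1 [stuck-at-1], g4=1 → 1 — eliminated
  g4 stuck-at-0: g1=0, g2=1, g3=0, g4=0 [stuck-at-0] → 0 — matches
Only g4 stuck-at-0 reproduces the observed 0.

g4 stuck-at-0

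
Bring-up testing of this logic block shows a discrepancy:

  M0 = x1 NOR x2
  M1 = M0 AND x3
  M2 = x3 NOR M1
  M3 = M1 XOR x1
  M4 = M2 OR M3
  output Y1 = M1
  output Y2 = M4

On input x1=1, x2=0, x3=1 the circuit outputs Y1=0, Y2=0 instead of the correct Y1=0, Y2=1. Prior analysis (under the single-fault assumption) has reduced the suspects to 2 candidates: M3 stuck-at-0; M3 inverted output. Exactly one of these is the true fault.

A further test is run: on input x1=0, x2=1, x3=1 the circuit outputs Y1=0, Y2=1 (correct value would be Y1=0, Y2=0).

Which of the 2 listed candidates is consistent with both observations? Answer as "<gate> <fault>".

Evaluate each candidate on input x1=0, x2=1, x3=1:
  M3 stuck-at-0: M0=0, M1=0, M2=0, M3=0 [stuck-at-0], M4=0 → Y1=0, Y2=0 — eliminated
  M3 inverted output: M0=0, M1=0, M2=0, M3=1 [inverted output], M4=1 → Y1=0, Y2=1 — matches
Only M3 inverted output reproduces the observed Y1=0, Y2=1.

M3 inverted output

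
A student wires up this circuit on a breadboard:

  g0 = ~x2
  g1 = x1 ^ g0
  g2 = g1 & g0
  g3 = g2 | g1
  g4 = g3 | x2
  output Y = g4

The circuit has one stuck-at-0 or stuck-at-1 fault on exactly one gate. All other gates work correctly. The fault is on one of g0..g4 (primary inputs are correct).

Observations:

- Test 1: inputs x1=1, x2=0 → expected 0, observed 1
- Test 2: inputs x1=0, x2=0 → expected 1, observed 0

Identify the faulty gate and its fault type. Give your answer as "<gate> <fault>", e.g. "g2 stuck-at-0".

g0 stuck-at-0

Fault-free values for test 1 (x1=1, x2=0): g0=1, g1=0, g2=0, g3=0, g4=0, giving Y=0. Observed 1.
Test 1: faults giving observed 1 are {g0 stuck-at-0, g1 stuck-at-1, g2 stuck-at-1, g3 stuck-at-1, g4 stuck-at-1}.
Test 2 (x1=0, x2=0): fault-free g0=1, g1=1, g2=1, g3=1, g4=1 → 1; observed 0. Eliminates g1 stuck-at-1, g2 stuck-at-1, g3 stuck-at-1, g4 stuck-at-1.
Only g0 stuck-at-0 is consistent with every test.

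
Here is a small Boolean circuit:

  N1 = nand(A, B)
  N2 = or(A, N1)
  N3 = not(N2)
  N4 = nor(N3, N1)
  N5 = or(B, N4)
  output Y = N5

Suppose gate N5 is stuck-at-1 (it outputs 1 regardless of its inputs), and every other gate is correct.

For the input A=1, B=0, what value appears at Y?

Propagate with N5 forced: N1=1, N2=1, N3=0, N4=0, N5=1 [stuck-at-1].
So Y = 1. (Without the fault it would be 0.)

1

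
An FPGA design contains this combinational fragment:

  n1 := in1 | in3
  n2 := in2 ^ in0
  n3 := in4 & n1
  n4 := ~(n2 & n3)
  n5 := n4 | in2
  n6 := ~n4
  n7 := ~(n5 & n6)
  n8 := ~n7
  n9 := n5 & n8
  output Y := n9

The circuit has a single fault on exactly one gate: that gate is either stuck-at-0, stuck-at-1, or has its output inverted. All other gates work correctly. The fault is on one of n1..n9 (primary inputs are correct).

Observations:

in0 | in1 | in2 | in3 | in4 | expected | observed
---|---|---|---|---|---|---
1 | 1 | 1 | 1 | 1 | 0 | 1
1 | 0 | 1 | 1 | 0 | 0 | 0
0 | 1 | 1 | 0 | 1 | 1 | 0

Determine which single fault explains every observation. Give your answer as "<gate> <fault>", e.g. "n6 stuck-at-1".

n2 inverted output

Fault-free values for test 1 (in0=1, in1=1, in2=1, in3=1, in4=1): n1=1, n2=0, n3=1, n4=1, n5=1, n6=0, n7=1, n8=0, n9=0, giving Y=0. Observed 1.
Test 1: faults giving observed 1 are {n2 stuck-at-1, n2 inverted output, n4 stuck-at-0, n4 inverted output, n6 stuck-at-1, n6 inverted output, n7 stuck-at-0, n7 inverted output, n8 stuck-at-1, n8 inverted output, n9 stuck-at-1, n9 inverted output}.
Test 2 (in0=1, in1=0, in2=1, in3=1, in4=0): fault-free n1=1, n2=0, n3=0, n4=1, n5=1, n6=0, n7=1, n8=0, n9=0 → 0; observed 0. Eliminates n4 stuck-at-0, n4 inverted output, n6 stuck-at-1, n6 inverted output, n7 stuck-at-0, n7 inverted output, n8 stuck-at-1, n8 inverted output, n9 stuck-at-1, n9 inverted output.
Test 3 (in0=0, in1=1, in2=1, in3=0, in4=1): fault-free n1=1, n2=1, n3=1, n4=0, n5=1, n6=1, n7=0, n8=1, n9=1 → 1; observed 0. Eliminates n2 stuck-at-1.
Only n2 inverted output is consistent with every test.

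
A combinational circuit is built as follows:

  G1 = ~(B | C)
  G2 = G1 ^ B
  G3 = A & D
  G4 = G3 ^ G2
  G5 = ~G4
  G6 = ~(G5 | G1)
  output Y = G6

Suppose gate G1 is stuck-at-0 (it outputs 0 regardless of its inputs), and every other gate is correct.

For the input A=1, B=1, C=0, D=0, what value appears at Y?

1

Propagate with G1 forced: G1=0 [stuck-at-0], G2=1, G3=0, G4=1, G5=0, G6=1.
So Y = 1. (Same as the fault-free value — the fault is masked on this input.)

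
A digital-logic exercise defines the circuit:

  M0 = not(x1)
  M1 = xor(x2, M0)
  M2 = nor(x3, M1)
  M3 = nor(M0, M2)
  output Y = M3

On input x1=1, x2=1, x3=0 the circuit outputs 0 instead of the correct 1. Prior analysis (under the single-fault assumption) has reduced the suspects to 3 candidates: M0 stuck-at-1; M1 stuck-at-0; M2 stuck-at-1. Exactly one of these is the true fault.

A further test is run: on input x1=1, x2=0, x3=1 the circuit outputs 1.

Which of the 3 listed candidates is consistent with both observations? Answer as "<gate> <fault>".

Evaluate each candidate on input x1=1, x2=0, x3=1:
  M0 stuck-at-1: M0=1 [stuck-at-1], M1=1, M2=0, M3=0 → 0 — eliminated
  M1 stuck-at-0: M0=0, M1=0 [stuck-at-0], M2=0, M3=1 → 1 — matches
  M2 stuck-at-1: M0=0, M1=0, M2=1 [stuck-at-1], M3=0 → 0 — eliminated
Only M1 stuck-at-0 reproduces the observed 1.

M1 stuck-at-0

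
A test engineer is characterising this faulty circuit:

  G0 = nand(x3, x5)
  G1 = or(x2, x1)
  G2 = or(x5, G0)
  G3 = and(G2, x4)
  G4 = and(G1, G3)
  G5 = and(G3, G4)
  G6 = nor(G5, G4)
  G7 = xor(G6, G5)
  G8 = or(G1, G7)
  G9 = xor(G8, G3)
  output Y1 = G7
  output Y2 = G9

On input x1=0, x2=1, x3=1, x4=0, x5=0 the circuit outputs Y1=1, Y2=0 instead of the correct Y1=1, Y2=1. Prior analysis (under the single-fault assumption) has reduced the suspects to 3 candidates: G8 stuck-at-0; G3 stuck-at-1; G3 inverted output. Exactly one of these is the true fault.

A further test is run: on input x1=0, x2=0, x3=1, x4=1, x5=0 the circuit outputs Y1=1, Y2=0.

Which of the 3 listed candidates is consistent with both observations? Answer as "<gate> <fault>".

G3 stuck-at-1

Evaluate each candidate on input x1=0, x2=0, x3=1, x4=1, x5=0:
  G8 stuck-at-0: G0=1, G1=0, G2=1, G3=1, G4=0, G5=0, G6=1, G7=1, G8=0 [stuck-at-0], G9=1 → Y1=1, Y2=1 — eliminated
  G3 stuck-at-1: G0=1, G1=0, G2=1, G3=1 [stuck-at-1], G4=0, G5=0, G6=1, G7=1, G8=1, G9=0 → Y1=1, Y2=0 — matches
  G3 inverted output: G0=1, G1=0, G2=1, G3=0 [inverted output], G4=0, G5=0, G6=1, G7=1, G8=1, G9=1 → Y1=1, Y2=1 — eliminated
Only G3 stuck-at-1 reproduces the observed Y1=1, Y2=0.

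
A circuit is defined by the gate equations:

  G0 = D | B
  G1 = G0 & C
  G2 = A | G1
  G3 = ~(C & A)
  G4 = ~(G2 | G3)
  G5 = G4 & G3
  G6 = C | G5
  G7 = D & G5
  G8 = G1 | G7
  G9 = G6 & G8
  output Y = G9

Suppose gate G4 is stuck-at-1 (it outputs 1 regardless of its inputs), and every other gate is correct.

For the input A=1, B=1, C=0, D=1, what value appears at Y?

1

Propagate with G4 forced: G0=1, G1=0, G2=1, G3=1, G4=1 [stuck-at-1], G5=1, G6=1, G7=1, G8=1, G9=1.
So Y = 1. (Without the fault it would be 0.)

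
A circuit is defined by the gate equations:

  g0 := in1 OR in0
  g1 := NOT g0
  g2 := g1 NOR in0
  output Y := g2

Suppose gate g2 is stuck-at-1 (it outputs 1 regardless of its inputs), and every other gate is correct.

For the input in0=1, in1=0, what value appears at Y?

1

Propagate with g2 forced: g0=1, g1=0, g2=1 [stuck-at-1].
So Y = 1. (Without the fault it would be 0.)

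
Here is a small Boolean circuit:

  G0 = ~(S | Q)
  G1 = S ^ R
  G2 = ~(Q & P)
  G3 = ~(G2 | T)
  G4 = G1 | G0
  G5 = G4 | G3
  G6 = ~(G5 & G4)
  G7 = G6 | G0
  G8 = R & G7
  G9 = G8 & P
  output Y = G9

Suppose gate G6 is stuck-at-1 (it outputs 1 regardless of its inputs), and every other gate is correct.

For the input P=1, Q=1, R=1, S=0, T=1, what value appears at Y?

Propagate with G6 forced: G0=0, G1=1, G2=0, G3=0, G4=1, G5=1, G6=1 [stuck-at-1], G7=1, G8=1, G9=1.
So Y = 1. (Without the fault it would be 0.)

1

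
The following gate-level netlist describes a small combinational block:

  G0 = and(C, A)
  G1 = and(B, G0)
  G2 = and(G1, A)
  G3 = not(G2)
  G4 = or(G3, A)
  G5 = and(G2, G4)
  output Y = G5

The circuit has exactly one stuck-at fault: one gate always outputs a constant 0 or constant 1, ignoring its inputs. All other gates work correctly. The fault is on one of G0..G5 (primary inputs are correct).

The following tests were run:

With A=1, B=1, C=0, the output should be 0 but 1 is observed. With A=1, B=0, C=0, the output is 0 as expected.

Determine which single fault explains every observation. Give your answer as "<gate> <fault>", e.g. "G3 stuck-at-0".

G0 stuck-at-1

Fault-free values for test 1 (A=1, B=1, C=0): G0=0, G1=0, G2=0, G3=1, G4=1, G5=0, giving Y=0. Observed 1.
Test 1: faults giving observed 1 are {G0 stuck-at-1, G1 stuck-at-1, G2 stuck-at-1, G5 stuck-at-1}.
Test 2 (A=1, B=0, C=0): fault-free G0=0, G1=0, G2=0, G3=1, G4=1, G5=0 → 0; observed 0. Eliminates G1 stuck-at-1, G2 stuck-at-1, G5 stuck-at-1.
Only G0 stuck-at-1 is consistent with every test.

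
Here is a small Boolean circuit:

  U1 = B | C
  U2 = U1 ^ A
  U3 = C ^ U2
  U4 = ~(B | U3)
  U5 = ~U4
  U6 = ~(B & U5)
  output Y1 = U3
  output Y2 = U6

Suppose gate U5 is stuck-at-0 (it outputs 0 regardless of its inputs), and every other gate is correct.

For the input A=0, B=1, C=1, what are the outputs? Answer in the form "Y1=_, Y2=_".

Propagate with U5 forced: U1=1, U2=1, U3=0, U4=0, U5=0 [stuck-at-0], U6=1.
So the outputs are Y1=0, Y2=1. (Without the fault they would be Y1=0, Y2=0.)

Y1=0, Y2=1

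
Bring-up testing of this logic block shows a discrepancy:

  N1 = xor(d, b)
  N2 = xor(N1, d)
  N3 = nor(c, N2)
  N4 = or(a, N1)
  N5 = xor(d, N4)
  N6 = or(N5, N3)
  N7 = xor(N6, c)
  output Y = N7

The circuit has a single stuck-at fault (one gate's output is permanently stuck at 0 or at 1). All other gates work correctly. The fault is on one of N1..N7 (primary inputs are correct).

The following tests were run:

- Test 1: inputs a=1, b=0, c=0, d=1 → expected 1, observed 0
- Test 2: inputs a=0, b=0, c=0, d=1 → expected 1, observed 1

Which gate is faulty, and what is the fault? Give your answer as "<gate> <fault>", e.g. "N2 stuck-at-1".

N1 stuck-at-0

Fault-free values for test 1 (a=1, b=0, c=0, d=1): N1=1, N2=0, N3=1, N4=1, N5=0, N6=1, N7=1, giving Y=1. Observed 0.
Test 1: faults giving observed 0 are {N1 stuck-at-0, N2 stuck-at-1, N3 stuck-at-0, N6 stuck-at-0, N7 stuck-at-0}.
Test 2 (a=0, b=0, c=0, d=1): fault-free N1=1, N2=0, N3=1, N4=1, N5=0, N6=1, N7=1 → 1; observed 1. Eliminates N2 stuck-at-1, N3 stuck-at-0, N6 stuck-at-0, N7 stuck-at-0.
Only N1 stuck-at-0 is consistent with every test.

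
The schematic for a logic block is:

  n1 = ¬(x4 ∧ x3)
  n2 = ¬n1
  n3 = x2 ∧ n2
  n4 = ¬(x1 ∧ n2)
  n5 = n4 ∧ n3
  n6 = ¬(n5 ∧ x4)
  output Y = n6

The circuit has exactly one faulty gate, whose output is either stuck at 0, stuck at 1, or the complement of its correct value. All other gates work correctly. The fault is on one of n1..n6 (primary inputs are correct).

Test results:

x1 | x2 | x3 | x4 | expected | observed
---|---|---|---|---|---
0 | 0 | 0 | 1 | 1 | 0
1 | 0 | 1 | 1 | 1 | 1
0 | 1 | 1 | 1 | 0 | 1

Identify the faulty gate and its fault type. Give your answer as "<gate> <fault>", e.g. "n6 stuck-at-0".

Fault-free values for test 1 (x1=0, x2=0, x3=0, x4=1): n1=1, n2=0, n3=0, n4=1, n5=0, n6=1, giving Y=1. Observed 0.
Test 1: faults giving observed 0 are {n3 stuck-at-1, n3 inverted output, n5 stuck-at-1, n5 inverted output, n6 stuck-at-0, n6 inverted output}.
Test 2 (x1=1, x2=0, x3=1, x4=1): fault-free n1=0, n2=1, n3=0, n4=0, n5=0, n6=1 → 1; observed 1. Eliminates n5 stuck-at-1, n5 inverted output, n6 stuck-at-0, n6 inverted output.
Test 3 (x1=0, x2=1, x3=1, x4=1): fault-free n1=0, n2=1, n3=1, n4=1, n5=1, n6=0 → 0; observed 1. Eliminates n3 stuck-at-1.
Only n3 inverted output is consistent with every test.

n3 inverted output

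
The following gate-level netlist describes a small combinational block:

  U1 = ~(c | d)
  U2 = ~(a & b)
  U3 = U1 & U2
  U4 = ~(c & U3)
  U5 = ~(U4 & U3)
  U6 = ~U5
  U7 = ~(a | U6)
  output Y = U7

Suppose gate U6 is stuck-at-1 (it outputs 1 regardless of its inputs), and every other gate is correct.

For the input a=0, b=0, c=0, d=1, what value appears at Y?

0

Propagate with U6 forced: U1=0, U2=1, U3=0, U4=1, U5=1, U6=1 [stuck-at-1], U7=0.
So Y = 0. (Without the fault it would be 1.)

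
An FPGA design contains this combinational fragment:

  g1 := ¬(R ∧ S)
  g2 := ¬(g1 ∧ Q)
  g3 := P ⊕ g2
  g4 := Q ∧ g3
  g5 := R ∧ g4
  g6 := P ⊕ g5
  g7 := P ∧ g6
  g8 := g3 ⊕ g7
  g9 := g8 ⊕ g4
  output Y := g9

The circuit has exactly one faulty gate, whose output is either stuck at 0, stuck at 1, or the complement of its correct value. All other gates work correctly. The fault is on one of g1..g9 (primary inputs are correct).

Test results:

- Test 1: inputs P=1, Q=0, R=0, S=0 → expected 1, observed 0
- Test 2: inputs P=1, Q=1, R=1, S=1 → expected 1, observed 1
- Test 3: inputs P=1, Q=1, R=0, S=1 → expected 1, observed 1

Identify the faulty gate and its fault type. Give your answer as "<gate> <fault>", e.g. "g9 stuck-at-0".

Fault-free values for test 1 (P=1, Q=0, R=0, S=0): g1=1, g2=1, g3=0, g4=0, g5=0, g6=1, g7=1, g8=1, g9=1, giving Y=1. Observed 0.
Test 1: faults giving observed 0 are {g2 stuck-at-0, g2 inverted output, g3 stuck-at-1, g3 inverted output, g4 stuck-at-1, g4 inverted output, g5 stuck-at-1, g5 inverted output, g6 stuck-at-0, g6 inverted output, g7 stuck-at-0, g7 inverted output, g8 stuck-at-0, g8 inverted output, g9 stuck-at-0, g9 inverted output}.
Test 2 (P=1, Q=1, R=1, S=1): fault-free g1=0, g2=1, g3=0, g4=0, g5=0, g6=1, g7=1, g8=1, g9=1 → 1; observed 1. Eliminates g2 stuck-at-0, g2 inverted output, g3 stuck-at-1, g3 inverted output, g5 stuck-at-1, g5 inverted output, g6 stuck-at-0, g6 inverted output, g7 stuck-at-0, g7 inverted output, g8 stuck-at-0, g8 inverted output, g9 stuck-at-0, g9 inverted output.
Test 3 (P=1, Q=1, R=0, S=1): fault-free g1=1, g2=0, g3=1, g4=1, g5=0, g6=1, g7=1, g8=0, g9=1 → 1; observed 1. Eliminates g4 inverted output.
Only g4 stuck-at-1 is consistent with every test.

g4 stuck-at-1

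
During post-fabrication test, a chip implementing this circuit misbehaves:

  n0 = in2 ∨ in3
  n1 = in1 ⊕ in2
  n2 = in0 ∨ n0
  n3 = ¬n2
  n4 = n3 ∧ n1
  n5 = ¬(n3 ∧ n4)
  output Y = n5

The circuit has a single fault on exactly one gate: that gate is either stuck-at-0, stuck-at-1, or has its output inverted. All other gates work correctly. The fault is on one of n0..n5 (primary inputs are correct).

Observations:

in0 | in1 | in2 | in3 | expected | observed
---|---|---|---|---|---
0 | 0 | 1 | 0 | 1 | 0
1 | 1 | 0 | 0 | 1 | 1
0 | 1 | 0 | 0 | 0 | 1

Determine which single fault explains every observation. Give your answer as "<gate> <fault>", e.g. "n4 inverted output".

n0 inverted output

Fault-free values for test 1 (in0=0, in1=0, in2=1, in3=0): n0=1, n1=1, n2=1, n3=0, n4=0, n5=1, giving Y=1. Observed 0.
Test 1: faults giving observed 0 are {n0 stuck-at-0, n0 inverted output, n2 stuck-at-0, n2 inverted output, n3 stuck-at-1, n3 inverted output, n5 stuck-at-0, n5 inverted output}.
Test 2 (in0=1, in1=1, in2=0, in3=0): fault-free n0=0, n1=1, n2=1, n3=0, n4=0, n5=1 → 1; observed 1. Eliminates n2 stuck-at-0, n2 inverted output, n3 stuck-at-1, n3 inverted output, n5 stuck-at-0, n5 inverted output.
Test 3 (in0=0, in1=1, in2=0, in3=0): fault-free n0=0, n1=1, n2=0, n3=1, n4=1, n5=0 → 0; observed 1. Eliminates n0 stuck-at-0.
Only n0 inverted output is consistent with every test.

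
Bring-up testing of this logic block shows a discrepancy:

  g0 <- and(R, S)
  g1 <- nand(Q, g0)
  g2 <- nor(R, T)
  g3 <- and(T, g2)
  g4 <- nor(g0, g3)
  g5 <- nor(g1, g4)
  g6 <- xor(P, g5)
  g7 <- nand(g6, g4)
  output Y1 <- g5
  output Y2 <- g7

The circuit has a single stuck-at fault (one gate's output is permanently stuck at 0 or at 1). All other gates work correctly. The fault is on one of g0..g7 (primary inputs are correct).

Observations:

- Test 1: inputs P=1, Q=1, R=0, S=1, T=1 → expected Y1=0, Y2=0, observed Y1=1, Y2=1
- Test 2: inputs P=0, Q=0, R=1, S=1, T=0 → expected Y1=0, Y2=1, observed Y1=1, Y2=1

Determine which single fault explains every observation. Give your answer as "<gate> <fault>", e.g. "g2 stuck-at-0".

g5 stuck-at-1

Fault-free values for test 1 (P=1, Q=1, R=0, S=1, T=1): g0=0, g1=1, g2=0, g3=0, g4=1, g5=0, g6=1, g7=0, giving Y1=0, Y2=0. Observed Y1=1, Y2=1.
Test 1: faults giving observed Y1=1, Y2=1 are {g0 stuck-at-1, g5 stuck-at-1}.
Test 2 (P=0, Q=0, R=1, S=1, T=0): fault-free g0=1, g1=1, g2=0, g3=0, g4=0, g5=0, g6=0, g7=1 → Y1=0, Y2=1; observed Y1=1, Y2=1. Eliminates g0 stuck-at-1.
Only g5 stuck-at-1 is consistent with every test.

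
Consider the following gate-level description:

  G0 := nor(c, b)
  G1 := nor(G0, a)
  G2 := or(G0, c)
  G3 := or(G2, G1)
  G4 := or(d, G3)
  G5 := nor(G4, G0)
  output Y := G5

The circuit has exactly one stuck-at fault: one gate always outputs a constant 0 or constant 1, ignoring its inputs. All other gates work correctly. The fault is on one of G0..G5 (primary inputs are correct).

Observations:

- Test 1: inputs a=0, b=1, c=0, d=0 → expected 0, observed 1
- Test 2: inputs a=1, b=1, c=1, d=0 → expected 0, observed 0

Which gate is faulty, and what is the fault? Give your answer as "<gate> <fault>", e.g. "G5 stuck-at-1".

Fault-free values for test 1 (a=0, b=1, c=0, d=0): G0=0, G1=1, G2=0, G3=1, G4=1, G5=0, giving Y=0. Observed 1.
Test 1: faults giving observed 1 are {G1 stuck-at-0, G3 stuck-at-0, G4 stuck-at-0, G5 stuck-at-1}.
Test 2 (a=1, b=1, c=1, d=0): fault-free G0=0, G1=0, G2=1, G3=1, G4=1, G5=0 → 0; observed 0. Eliminates G3 stuck-at-0, G4 stuck-at-0, G5 stuck-at-1.
Only G1 stuck-at-0 is consistent with every test.

G1 stuck-at-0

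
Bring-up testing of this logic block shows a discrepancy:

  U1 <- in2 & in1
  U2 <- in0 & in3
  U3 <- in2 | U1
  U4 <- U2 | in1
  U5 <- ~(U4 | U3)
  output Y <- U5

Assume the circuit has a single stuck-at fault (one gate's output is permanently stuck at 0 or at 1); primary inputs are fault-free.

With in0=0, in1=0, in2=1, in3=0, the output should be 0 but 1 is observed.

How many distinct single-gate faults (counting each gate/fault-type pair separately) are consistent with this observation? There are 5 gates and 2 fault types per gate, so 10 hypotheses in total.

Fault-free: U1=0, U2=0, U3=1, U4=0, U5=0 → 0. Observed 1.
  U1 stuck-at-0: output 0 ✗
  U1 stuck-at-1: output 0 ✗
  U2 stuck-at-0: output 0 ✗
  U2 stuck-at-1: output 0 ✗
  U3 stuck-at-0: output 1 ✓
  U3 stuck-at-1: output 0 ✗
  U4 stuck-at-0: output 0 ✗
  U4 stuck-at-1: output 0 ✗
  U5 stuck-at-0: output 0 ✗
  U5 stuck-at-1: output 1 ✓
Consistent faults: {U3 stuck-at-0, U5 stuck-at-1} — 2 in all.

2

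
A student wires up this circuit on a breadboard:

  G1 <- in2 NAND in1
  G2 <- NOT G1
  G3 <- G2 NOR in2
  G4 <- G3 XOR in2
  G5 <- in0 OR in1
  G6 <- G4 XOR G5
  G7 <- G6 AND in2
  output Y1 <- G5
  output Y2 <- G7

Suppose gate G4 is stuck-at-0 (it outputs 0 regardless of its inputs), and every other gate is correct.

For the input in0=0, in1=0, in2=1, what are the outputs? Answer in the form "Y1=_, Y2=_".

Y1=0, Y2=0

Propagate with G4 forced: G1=1, G2=0, G3=0, G4=0 [stuck-at-0], G5=0, G6=0, G7=0.
So the outputs are Y1=0, Y2=0. (Without the fault they would be Y1=0, Y2=1.)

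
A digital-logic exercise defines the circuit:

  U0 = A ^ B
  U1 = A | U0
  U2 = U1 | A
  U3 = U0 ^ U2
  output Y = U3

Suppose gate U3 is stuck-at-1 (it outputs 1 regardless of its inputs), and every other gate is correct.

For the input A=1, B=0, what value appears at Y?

Propagate with U3 forced: U0=1, U1=1, U2=1, U3=1 [stuck-at-1].
So Y = 1. (Without the fault it would be 0.)

1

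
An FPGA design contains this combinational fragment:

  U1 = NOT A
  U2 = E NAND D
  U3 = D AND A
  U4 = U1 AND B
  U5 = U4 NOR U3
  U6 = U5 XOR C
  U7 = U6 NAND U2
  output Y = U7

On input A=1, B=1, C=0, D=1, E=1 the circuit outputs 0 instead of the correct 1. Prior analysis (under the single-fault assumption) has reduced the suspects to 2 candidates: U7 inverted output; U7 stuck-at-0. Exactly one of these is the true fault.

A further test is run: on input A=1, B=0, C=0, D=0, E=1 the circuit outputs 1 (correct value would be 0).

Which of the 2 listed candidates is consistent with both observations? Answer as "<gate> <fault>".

U7 inverted output

Evaluate each candidate on input A=1, B=0, C=0, D=0, E=1:
  U7 inverted output: U1=0, U2=1, U3=0, U4=0, U5=1, U6=1, U7=1 [inverted output] → 1 — matches
  U7 stuck-at-0: U1=0, U2=1, U3=0, U4=0, U5=1, U6=1, U7=0 [stuck-at-0] → 0 — eliminated
Only U7 inverted output reproduces the observed 1.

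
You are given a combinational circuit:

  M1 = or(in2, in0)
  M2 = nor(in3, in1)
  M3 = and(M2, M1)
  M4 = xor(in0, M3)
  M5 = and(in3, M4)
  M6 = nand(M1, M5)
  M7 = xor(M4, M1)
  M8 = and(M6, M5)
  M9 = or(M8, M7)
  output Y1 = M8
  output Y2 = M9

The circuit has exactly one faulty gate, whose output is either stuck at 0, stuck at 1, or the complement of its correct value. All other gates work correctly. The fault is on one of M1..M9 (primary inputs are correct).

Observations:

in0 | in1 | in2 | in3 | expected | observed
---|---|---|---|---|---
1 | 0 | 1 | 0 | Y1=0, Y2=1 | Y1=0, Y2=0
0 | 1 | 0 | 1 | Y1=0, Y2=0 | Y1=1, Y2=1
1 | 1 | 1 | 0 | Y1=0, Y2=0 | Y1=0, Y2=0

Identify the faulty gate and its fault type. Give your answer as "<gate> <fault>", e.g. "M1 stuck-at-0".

M4 stuck-at-1

Fault-free values for test 1 (in0=1, in1=0, in2=1, in3=0): M1=1, M2=1, M3=1, M4=0, M5=0, M6=1, M7=1, M8=0, M9=1, giving Y1=0, Y2=1. Observed Y1=0, Y2=0.
Test 1: faults giving observed Y1=0, Y2=0 are {M2 stuck-at-0, M2 inverted output, M3 stuck-at-0, M3 inverted output, M4 stuck-at-1, M4 inverted output, M7 stuck-at-0, M7 inverted output, M9 stuck-at-0, M9 inverted output}.
Test 2 (in0=0, in1=1, in2=0, in3=1): fault-free M1=0, M2=0, M3=0, M4=0, M5=0, M6=1, M7=0, M8=0, M9=0 → Y1=0, Y2=0; observed Y1=1, Y2=1. Eliminates M2 stuck-at-0, M2 inverted output, M3 stuck-at-0, M7 stuck-at-0, M7 inverted output, M9 stuck-at-0, M9 inverted output.
Test 3 (in0=1, in1=1, in2=1, in3=0): fault-free M1=1, M2=0, M3=0, M4=1, M5=0, M6=1, M7=0, M8=0, M9=0 → Y1=0, Y2=0; observed Y1=0, Y2=0. Eliminates M3 inverted output, M4 inverted output.
Only M4 stuck-at-1 is consistent with every test.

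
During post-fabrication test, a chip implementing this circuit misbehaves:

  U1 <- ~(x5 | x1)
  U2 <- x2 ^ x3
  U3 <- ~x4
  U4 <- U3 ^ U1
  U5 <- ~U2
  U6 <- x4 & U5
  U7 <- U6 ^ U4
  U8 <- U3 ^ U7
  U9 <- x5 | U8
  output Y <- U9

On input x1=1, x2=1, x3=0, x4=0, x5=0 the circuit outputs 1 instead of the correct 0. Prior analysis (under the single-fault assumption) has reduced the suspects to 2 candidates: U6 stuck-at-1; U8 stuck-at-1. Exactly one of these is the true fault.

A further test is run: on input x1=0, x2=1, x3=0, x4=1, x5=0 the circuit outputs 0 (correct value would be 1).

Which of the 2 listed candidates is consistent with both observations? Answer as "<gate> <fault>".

Evaluate each candidate on input x1=0, x2=1, x3=0, x4=1, x5=0:
  U6 stuck-at-1: U1=1, U2=1, U3=0, U4=1, U5=0, U6=1 [stuck-at-1], U7=0, U8=0, U9=0 → 0 — matches
  U8 stuck-at-1: U1=1, U2=1, U3=0, U4=1, U5=0, U6=0, U7=1, U8=1 [stuck-at-1], U9=1 → 1 — eliminated
Only U6 stuck-at-1 reproduces the observed 0.

U6 stuck-at-1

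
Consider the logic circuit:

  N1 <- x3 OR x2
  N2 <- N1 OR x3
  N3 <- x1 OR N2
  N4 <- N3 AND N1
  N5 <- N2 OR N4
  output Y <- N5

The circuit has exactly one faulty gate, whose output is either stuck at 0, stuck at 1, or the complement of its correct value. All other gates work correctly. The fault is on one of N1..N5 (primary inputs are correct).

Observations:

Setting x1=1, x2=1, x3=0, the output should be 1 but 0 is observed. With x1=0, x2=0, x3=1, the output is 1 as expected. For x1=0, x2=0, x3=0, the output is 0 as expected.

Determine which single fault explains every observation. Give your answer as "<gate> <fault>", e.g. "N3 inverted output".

Fault-free values for test 1 (x1=1, x2=1, x3=0): N1=1, N2=1, N3=1, N4=1, N5=1, giving Y=1. Observed 0.
Test 1: faults giving observed 0 are {N1 stuck-at-0, N1 inverted output, N5 stuck-at-0, N5 inverted output}.
Test 2 (x1=0, x2=0, x3=1): fault-free N1=1, N2=1, N3=1, N4=1, N5=1 → 1; observed 1. Eliminates N5 stuck-at-0, N5 inverted output.
Test 3 (x1=0, x2=0, x3=0): fault-free N1=0, N2=0, N3=0, N4=0, N5=0 → 0; observed 0. Eliminates N1 inverted output.
Only N1 stuck-at-0 is consistent with every test.

N1 stuck-at-0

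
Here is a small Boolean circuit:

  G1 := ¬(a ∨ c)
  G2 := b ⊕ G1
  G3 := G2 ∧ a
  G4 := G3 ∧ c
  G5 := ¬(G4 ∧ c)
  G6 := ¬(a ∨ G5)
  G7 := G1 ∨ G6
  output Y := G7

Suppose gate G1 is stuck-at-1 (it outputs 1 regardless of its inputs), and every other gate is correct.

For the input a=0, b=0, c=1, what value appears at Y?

1

Propagate with G1 forced: G1=1 [stuck-at-1], G2=1, G3=0, G4=0, G5=1, G6=0, G7=1.
So Y = 1. (Without the fault it would be 0.)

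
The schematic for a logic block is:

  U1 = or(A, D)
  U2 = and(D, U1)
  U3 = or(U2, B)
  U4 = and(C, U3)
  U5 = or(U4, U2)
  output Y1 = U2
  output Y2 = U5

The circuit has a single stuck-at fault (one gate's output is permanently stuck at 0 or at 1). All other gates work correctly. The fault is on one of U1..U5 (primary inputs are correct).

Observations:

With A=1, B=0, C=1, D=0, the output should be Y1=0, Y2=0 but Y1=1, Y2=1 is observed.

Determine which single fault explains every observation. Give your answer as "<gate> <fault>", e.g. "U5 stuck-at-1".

U2 stuck-at-1

Fault-free values for test 1 (A=1, B=0, C=1, D=0): U1=1, U2=0, U3=0, U4=0, U5=0, giving Y1=0, Y2=0. Observed Y1=1, Y2=1.
Test 1: faults giving observed Y1=1, Y2=1 are {U2 stuck-at-1}.
Only U2 stuck-at-1 is consistent with every test.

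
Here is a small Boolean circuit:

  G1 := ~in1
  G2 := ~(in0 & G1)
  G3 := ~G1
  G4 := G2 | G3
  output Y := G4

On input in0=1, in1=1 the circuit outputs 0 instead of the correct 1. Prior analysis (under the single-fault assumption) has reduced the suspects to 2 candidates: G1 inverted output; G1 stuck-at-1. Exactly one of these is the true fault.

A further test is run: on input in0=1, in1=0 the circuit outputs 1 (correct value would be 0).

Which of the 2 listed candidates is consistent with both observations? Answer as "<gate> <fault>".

G1 inverted output

Evaluate each candidate on input in0=1, in1=0:
  G1 inverted output: G1=0 [inverted output], G2=1, G3=1, G4=1 → 1 — matches
  G1 stuck-at-1: G1=1 [stuck-at-1], G2=0, G3=0, G4=0 → 0 — eliminated
Only G1 inverted output reproduces the observed 1.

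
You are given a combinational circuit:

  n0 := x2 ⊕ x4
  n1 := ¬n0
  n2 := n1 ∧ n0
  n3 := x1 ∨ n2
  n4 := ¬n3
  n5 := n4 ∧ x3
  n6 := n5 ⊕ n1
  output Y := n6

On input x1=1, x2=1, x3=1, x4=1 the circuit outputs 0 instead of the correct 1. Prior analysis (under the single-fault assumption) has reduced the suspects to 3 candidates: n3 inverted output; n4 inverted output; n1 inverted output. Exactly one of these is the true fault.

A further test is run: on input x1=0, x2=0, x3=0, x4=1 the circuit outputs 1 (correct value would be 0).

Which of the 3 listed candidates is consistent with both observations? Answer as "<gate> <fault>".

Evaluate each candidate on input x1=0, x2=0, x3=0, x4=1:
  n3 inverted output: n0=1, n1=0, n2=0, n3=1 [inverted output], n4=0, n5=0, n6=0 → 0 — eliminated
  n4 inverted output: n0=1, n1=0, n2=0, n3=0, n4=0 [inverted output], n5=0, n6=0 → 0 — eliminated
  n1 inverted output: n0=1, n1=1 [inverted output], n2=1, n3=1, n4=0, n5=0, n6=1 → 1 — matches
Only n1 inverted output reproduces the observed 1.

n1 inverted output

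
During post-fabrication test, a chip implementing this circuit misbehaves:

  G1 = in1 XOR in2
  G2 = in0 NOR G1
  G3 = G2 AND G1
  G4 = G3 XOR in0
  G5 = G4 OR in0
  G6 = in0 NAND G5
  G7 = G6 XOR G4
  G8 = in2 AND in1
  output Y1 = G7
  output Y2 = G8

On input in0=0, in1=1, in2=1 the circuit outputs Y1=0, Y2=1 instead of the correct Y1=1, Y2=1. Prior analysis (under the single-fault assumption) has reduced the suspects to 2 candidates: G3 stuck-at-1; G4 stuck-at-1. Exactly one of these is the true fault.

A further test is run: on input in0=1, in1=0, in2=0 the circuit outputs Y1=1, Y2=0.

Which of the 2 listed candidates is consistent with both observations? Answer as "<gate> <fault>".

Evaluate each candidate on input in0=1, in1=0, in2=0:
  G3 stuck-at-1: G1=0, G2=0, G3=1 [stuck-at-1], G4=0, G5=1, G6=0, G7=0, G8=0 → Y1=0, Y2=0 — eliminated
  G4 stuck-at-1: G1=0, G2=0, G3=0, G4=1 [stuck-at-1], G5=1, G6=0, G7=1, G8=0 → Y1=1, Y2=0 — matches
Only G4 stuck-at-1 reproduces the observed Y1=1, Y2=0.

G4 stuck-at-1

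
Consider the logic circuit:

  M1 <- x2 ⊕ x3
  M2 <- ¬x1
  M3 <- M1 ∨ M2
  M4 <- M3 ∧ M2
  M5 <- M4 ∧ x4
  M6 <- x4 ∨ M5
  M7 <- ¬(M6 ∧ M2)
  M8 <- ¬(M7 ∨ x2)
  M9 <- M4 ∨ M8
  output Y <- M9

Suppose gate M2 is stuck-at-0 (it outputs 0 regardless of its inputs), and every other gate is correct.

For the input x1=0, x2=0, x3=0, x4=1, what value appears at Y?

Propagate with M2 forced: M1=0, M2=0 [stuck-at-0], M3=0, M4=0, M5=0, M6=1, M7=1, M8=0, M9=0.
So Y = 0. (Without the fault it would be 1.)

0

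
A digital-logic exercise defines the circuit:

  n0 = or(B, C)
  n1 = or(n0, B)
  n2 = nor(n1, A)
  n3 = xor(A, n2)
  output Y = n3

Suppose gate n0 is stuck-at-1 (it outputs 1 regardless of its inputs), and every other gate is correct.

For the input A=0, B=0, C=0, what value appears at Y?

Propagate with n0 forced: n0=1 [stuck-at-1], n1=1, n2=0, n3=0.
So Y = 0. (Without the fault it would be 1.)

0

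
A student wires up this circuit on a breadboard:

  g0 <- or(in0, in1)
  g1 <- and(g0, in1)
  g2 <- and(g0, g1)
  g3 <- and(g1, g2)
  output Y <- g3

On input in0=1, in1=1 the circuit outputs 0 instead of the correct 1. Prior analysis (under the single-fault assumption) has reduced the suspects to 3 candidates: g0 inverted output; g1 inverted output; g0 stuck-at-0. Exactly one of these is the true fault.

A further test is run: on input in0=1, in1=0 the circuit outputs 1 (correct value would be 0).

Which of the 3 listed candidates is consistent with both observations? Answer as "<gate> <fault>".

Evaluate each candidate on input in0=1, in1=0:
  g0 inverted output: g0=0 [inverted output], g1=0, g2=0, g3=0 → 0 — eliminated
  g1 inverted output: g0=1, g1=1 [inverted output], g2=1, g3=1 → 1 — matches
  g0 stuck-at-0: g0=0 [stuck-at-0], g1=0, g2=0, g3=0 → 0 — eliminated
Only g1 inverted output reproduces the observed 1.

g1 inverted output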